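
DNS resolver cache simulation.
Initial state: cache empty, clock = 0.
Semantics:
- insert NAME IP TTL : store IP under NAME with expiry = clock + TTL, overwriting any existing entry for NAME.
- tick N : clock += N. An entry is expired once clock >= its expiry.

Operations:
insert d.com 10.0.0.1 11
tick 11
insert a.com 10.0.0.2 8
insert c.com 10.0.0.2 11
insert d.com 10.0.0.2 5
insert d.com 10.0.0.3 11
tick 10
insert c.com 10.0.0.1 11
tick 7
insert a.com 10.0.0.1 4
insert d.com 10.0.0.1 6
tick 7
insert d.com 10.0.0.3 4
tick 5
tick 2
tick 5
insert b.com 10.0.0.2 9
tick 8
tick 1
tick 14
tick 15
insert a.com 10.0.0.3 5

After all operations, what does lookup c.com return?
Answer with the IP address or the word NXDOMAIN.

Op 1: insert d.com -> 10.0.0.1 (expiry=0+11=11). clock=0
Op 2: tick 11 -> clock=11. purged={d.com}
Op 3: insert a.com -> 10.0.0.2 (expiry=11+8=19). clock=11
Op 4: insert c.com -> 10.0.0.2 (expiry=11+11=22). clock=11
Op 5: insert d.com -> 10.0.0.2 (expiry=11+5=16). clock=11
Op 6: insert d.com -> 10.0.0.3 (expiry=11+11=22). clock=11
Op 7: tick 10 -> clock=21. purged={a.com}
Op 8: insert c.com -> 10.0.0.1 (expiry=21+11=32). clock=21
Op 9: tick 7 -> clock=28. purged={d.com}
Op 10: insert a.com -> 10.0.0.1 (expiry=28+4=32). clock=28
Op 11: insert d.com -> 10.0.0.1 (expiry=28+6=34). clock=28
Op 12: tick 7 -> clock=35. purged={a.com,c.com,d.com}
Op 13: insert d.com -> 10.0.0.3 (expiry=35+4=39). clock=35
Op 14: tick 5 -> clock=40. purged={d.com}
Op 15: tick 2 -> clock=42.
Op 16: tick 5 -> clock=47.
Op 17: insert b.com -> 10.0.0.2 (expiry=47+9=56). clock=47
Op 18: tick 8 -> clock=55.
Op 19: tick 1 -> clock=56. purged={b.com}
Op 20: tick 14 -> clock=70.
Op 21: tick 15 -> clock=85.
Op 22: insert a.com -> 10.0.0.3 (expiry=85+5=90). clock=85
lookup c.com: not in cache (expired or never inserted)

Answer: NXDOMAIN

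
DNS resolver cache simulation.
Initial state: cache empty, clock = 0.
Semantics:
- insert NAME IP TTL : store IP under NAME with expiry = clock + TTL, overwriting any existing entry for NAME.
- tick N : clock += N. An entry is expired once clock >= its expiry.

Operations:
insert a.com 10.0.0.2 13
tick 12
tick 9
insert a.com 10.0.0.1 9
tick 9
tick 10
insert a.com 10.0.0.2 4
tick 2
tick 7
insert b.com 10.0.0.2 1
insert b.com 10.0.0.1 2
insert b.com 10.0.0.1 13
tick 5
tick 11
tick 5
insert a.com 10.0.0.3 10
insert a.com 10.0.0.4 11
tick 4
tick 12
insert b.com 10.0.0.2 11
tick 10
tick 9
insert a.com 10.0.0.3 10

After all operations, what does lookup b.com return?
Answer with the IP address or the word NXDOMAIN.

Op 1: insert a.com -> 10.0.0.2 (expiry=0+13=13). clock=0
Op 2: tick 12 -> clock=12.
Op 3: tick 9 -> clock=21. purged={a.com}
Op 4: insert a.com -> 10.0.0.1 (expiry=21+9=30). clock=21
Op 5: tick 9 -> clock=30. purged={a.com}
Op 6: tick 10 -> clock=40.
Op 7: insert a.com -> 10.0.0.2 (expiry=40+4=44). clock=40
Op 8: tick 2 -> clock=42.
Op 9: tick 7 -> clock=49. purged={a.com}
Op 10: insert b.com -> 10.0.0.2 (expiry=49+1=50). clock=49
Op 11: insert b.com -> 10.0.0.1 (expiry=49+2=51). clock=49
Op 12: insert b.com -> 10.0.0.1 (expiry=49+13=62). clock=49
Op 13: tick 5 -> clock=54.
Op 14: tick 11 -> clock=65. purged={b.com}
Op 15: tick 5 -> clock=70.
Op 16: insert a.com -> 10.0.0.3 (expiry=70+10=80). clock=70
Op 17: insert a.com -> 10.0.0.4 (expiry=70+11=81). clock=70
Op 18: tick 4 -> clock=74.
Op 19: tick 12 -> clock=86. purged={a.com}
Op 20: insert b.com -> 10.0.0.2 (expiry=86+11=97). clock=86
Op 21: tick 10 -> clock=96.
Op 22: tick 9 -> clock=105. purged={b.com}
Op 23: insert a.com -> 10.0.0.3 (expiry=105+10=115). clock=105
lookup b.com: not in cache (expired or never inserted)

Answer: NXDOMAIN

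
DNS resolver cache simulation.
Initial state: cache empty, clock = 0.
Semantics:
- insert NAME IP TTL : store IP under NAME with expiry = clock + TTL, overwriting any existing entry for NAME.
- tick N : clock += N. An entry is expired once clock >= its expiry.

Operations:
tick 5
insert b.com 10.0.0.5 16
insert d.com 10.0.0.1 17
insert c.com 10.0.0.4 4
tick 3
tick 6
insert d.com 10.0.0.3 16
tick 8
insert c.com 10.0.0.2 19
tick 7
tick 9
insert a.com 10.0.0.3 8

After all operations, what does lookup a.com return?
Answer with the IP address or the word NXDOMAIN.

Answer: 10.0.0.3

Derivation:
Op 1: tick 5 -> clock=5.
Op 2: insert b.com -> 10.0.0.5 (expiry=5+16=21). clock=5
Op 3: insert d.com -> 10.0.0.1 (expiry=5+17=22). clock=5
Op 4: insert c.com -> 10.0.0.4 (expiry=5+4=9). clock=5
Op 5: tick 3 -> clock=8.
Op 6: tick 6 -> clock=14. purged={c.com}
Op 7: insert d.com -> 10.0.0.3 (expiry=14+16=30). clock=14
Op 8: tick 8 -> clock=22. purged={b.com}
Op 9: insert c.com -> 10.0.0.2 (expiry=22+19=41). clock=22
Op 10: tick 7 -> clock=29.
Op 11: tick 9 -> clock=38. purged={d.com}
Op 12: insert a.com -> 10.0.0.3 (expiry=38+8=46). clock=38
lookup a.com: present, ip=10.0.0.3 expiry=46 > clock=38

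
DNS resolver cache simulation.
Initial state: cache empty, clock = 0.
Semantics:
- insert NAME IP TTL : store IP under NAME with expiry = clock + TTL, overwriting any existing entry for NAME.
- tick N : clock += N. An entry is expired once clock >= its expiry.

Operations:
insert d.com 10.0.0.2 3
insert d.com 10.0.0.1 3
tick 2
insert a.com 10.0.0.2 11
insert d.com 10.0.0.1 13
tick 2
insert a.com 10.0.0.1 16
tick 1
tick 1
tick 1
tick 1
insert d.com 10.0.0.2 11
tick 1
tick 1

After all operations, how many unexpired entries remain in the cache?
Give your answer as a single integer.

Answer: 2

Derivation:
Op 1: insert d.com -> 10.0.0.2 (expiry=0+3=3). clock=0
Op 2: insert d.com -> 10.0.0.1 (expiry=0+3=3). clock=0
Op 3: tick 2 -> clock=2.
Op 4: insert a.com -> 10.0.0.2 (expiry=2+11=13). clock=2
Op 5: insert d.com -> 10.0.0.1 (expiry=2+13=15). clock=2
Op 6: tick 2 -> clock=4.
Op 7: insert a.com -> 10.0.0.1 (expiry=4+16=20). clock=4
Op 8: tick 1 -> clock=5.
Op 9: tick 1 -> clock=6.
Op 10: tick 1 -> clock=7.
Op 11: tick 1 -> clock=8.
Op 12: insert d.com -> 10.0.0.2 (expiry=8+11=19). clock=8
Op 13: tick 1 -> clock=9.
Op 14: tick 1 -> clock=10.
Final cache (unexpired): {a.com,d.com} -> size=2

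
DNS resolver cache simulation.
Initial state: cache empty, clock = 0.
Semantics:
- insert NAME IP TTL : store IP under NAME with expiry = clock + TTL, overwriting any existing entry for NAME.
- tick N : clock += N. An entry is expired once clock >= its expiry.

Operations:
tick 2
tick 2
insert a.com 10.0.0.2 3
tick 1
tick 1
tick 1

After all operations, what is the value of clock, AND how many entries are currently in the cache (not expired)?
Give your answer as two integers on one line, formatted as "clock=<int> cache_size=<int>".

Op 1: tick 2 -> clock=2.
Op 2: tick 2 -> clock=4.
Op 3: insert a.com -> 10.0.0.2 (expiry=4+3=7). clock=4
Op 4: tick 1 -> clock=5.
Op 5: tick 1 -> clock=6.
Op 6: tick 1 -> clock=7. purged={a.com}
Final clock = 7
Final cache (unexpired): {} -> size=0

Answer: clock=7 cache_size=0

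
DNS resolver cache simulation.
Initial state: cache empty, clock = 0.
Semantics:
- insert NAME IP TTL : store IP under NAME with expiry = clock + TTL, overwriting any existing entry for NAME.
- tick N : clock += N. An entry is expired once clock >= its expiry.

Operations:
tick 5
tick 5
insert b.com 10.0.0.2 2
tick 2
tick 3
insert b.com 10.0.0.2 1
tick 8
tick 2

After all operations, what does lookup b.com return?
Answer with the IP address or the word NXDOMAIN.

Op 1: tick 5 -> clock=5.
Op 2: tick 5 -> clock=10.
Op 3: insert b.com -> 10.0.0.2 (expiry=10+2=12). clock=10
Op 4: tick 2 -> clock=12. purged={b.com}
Op 5: tick 3 -> clock=15.
Op 6: insert b.com -> 10.0.0.2 (expiry=15+1=16). clock=15
Op 7: tick 8 -> clock=23. purged={b.com}
Op 8: tick 2 -> clock=25.
lookup b.com: not in cache (expired or never inserted)

Answer: NXDOMAIN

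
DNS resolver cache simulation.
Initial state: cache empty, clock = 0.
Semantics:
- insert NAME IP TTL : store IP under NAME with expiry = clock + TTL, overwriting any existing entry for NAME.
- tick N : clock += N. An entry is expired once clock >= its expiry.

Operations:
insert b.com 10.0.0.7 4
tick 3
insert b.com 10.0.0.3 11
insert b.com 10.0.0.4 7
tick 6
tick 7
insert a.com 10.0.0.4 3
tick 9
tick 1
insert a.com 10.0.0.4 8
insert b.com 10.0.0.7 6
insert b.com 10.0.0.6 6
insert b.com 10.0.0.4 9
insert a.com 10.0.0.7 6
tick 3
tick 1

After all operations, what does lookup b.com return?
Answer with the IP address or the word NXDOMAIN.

Answer: 10.0.0.4

Derivation:
Op 1: insert b.com -> 10.0.0.7 (expiry=0+4=4). clock=0
Op 2: tick 3 -> clock=3.
Op 3: insert b.com -> 10.0.0.3 (expiry=3+11=14). clock=3
Op 4: insert b.com -> 10.0.0.4 (expiry=3+7=10). clock=3
Op 5: tick 6 -> clock=9.
Op 6: tick 7 -> clock=16. purged={b.com}
Op 7: insert a.com -> 10.0.0.4 (expiry=16+3=19). clock=16
Op 8: tick 9 -> clock=25. purged={a.com}
Op 9: tick 1 -> clock=26.
Op 10: insert a.com -> 10.0.0.4 (expiry=26+8=34). clock=26
Op 11: insert b.com -> 10.0.0.7 (expiry=26+6=32). clock=26
Op 12: insert b.com -> 10.0.0.6 (expiry=26+6=32). clock=26
Op 13: insert b.com -> 10.0.0.4 (expiry=26+9=35). clock=26
Op 14: insert a.com -> 10.0.0.7 (expiry=26+6=32). clock=26
Op 15: tick 3 -> clock=29.
Op 16: tick 1 -> clock=30.
lookup b.com: present, ip=10.0.0.4 expiry=35 > clock=30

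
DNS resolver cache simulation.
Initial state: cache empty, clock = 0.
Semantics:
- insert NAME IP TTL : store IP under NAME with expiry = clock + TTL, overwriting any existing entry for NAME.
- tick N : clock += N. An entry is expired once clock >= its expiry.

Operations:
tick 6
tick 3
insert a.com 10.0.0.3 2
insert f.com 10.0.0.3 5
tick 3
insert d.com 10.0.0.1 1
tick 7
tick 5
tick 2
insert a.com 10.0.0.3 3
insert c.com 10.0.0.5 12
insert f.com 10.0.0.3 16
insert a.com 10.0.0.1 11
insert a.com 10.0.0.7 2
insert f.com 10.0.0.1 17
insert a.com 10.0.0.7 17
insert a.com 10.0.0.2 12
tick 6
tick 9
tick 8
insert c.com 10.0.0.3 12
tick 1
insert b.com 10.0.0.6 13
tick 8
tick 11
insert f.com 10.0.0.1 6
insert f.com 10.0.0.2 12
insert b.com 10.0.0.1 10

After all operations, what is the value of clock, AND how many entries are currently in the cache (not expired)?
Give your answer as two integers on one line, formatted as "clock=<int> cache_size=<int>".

Op 1: tick 6 -> clock=6.
Op 2: tick 3 -> clock=9.
Op 3: insert a.com -> 10.0.0.3 (expiry=9+2=11). clock=9
Op 4: insert f.com -> 10.0.0.3 (expiry=9+5=14). clock=9
Op 5: tick 3 -> clock=12. purged={a.com}
Op 6: insert d.com -> 10.0.0.1 (expiry=12+1=13). clock=12
Op 7: tick 7 -> clock=19. purged={d.com,f.com}
Op 8: tick 5 -> clock=24.
Op 9: tick 2 -> clock=26.
Op 10: insert a.com -> 10.0.0.3 (expiry=26+3=29). clock=26
Op 11: insert c.com -> 10.0.0.5 (expiry=26+12=38). clock=26
Op 12: insert f.com -> 10.0.0.3 (expiry=26+16=42). clock=26
Op 13: insert a.com -> 10.0.0.1 (expiry=26+11=37). clock=26
Op 14: insert a.com -> 10.0.0.7 (expiry=26+2=28). clock=26
Op 15: insert f.com -> 10.0.0.1 (expiry=26+17=43). clock=26
Op 16: insert a.com -> 10.0.0.7 (expiry=26+17=43). clock=26
Op 17: insert a.com -> 10.0.0.2 (expiry=26+12=38). clock=26
Op 18: tick 6 -> clock=32.
Op 19: tick 9 -> clock=41. purged={a.com,c.com}
Op 20: tick 8 -> clock=49. purged={f.com}
Op 21: insert c.com -> 10.0.0.3 (expiry=49+12=61). clock=49
Op 22: tick 1 -> clock=50.
Op 23: insert b.com -> 10.0.0.6 (expiry=50+13=63). clock=50
Op 24: tick 8 -> clock=58.
Op 25: tick 11 -> clock=69. purged={b.com,c.com}
Op 26: insert f.com -> 10.0.0.1 (expiry=69+6=75). clock=69
Op 27: insert f.com -> 10.0.0.2 (expiry=69+12=81). clock=69
Op 28: insert b.com -> 10.0.0.1 (expiry=69+10=79). clock=69
Final clock = 69
Final cache (unexpired): {b.com,f.com} -> size=2

Answer: clock=69 cache_size=2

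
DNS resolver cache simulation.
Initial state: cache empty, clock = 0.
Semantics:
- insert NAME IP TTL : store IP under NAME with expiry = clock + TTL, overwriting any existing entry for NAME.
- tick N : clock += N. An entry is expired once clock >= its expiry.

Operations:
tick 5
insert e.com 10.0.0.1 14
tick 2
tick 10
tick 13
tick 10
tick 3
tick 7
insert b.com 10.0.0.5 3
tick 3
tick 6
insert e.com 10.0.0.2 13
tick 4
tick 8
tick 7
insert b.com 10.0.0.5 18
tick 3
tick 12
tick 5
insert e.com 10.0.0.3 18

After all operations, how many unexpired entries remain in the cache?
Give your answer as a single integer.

Answer: 1

Derivation:
Op 1: tick 5 -> clock=5.
Op 2: insert e.com -> 10.0.0.1 (expiry=5+14=19). clock=5
Op 3: tick 2 -> clock=7.
Op 4: tick 10 -> clock=17.
Op 5: tick 13 -> clock=30. purged={e.com}
Op 6: tick 10 -> clock=40.
Op 7: tick 3 -> clock=43.
Op 8: tick 7 -> clock=50.
Op 9: insert b.com -> 10.0.0.5 (expiry=50+3=53). clock=50
Op 10: tick 3 -> clock=53. purged={b.com}
Op 11: tick 6 -> clock=59.
Op 12: insert e.com -> 10.0.0.2 (expiry=59+13=72). clock=59
Op 13: tick 4 -> clock=63.
Op 14: tick 8 -> clock=71.
Op 15: tick 7 -> clock=78. purged={e.com}
Op 16: insert b.com -> 10.0.0.5 (expiry=78+18=96). clock=78
Op 17: tick 3 -> clock=81.
Op 18: tick 12 -> clock=93.
Op 19: tick 5 -> clock=98. purged={b.com}
Op 20: insert e.com -> 10.0.0.3 (expiry=98+18=116). clock=98
Final cache (unexpired): {e.com} -> size=1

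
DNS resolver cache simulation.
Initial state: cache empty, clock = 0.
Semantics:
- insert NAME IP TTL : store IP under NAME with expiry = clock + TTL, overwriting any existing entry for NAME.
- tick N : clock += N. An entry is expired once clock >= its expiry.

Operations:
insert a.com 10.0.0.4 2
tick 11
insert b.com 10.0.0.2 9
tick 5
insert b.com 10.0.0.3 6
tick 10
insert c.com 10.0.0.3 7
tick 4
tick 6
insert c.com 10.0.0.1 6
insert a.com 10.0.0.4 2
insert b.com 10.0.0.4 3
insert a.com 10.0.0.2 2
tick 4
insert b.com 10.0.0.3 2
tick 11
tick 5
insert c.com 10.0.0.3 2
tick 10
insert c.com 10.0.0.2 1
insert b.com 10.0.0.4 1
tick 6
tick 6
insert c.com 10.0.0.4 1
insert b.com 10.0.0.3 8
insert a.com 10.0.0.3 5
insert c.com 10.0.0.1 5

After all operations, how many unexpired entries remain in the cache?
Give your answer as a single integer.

Answer: 3

Derivation:
Op 1: insert a.com -> 10.0.0.4 (expiry=0+2=2). clock=0
Op 2: tick 11 -> clock=11. purged={a.com}
Op 3: insert b.com -> 10.0.0.2 (expiry=11+9=20). clock=11
Op 4: tick 5 -> clock=16.
Op 5: insert b.com -> 10.0.0.3 (expiry=16+6=22). clock=16
Op 6: tick 10 -> clock=26. purged={b.com}
Op 7: insert c.com -> 10.0.0.3 (expiry=26+7=33). clock=26
Op 8: tick 4 -> clock=30.
Op 9: tick 6 -> clock=36. purged={c.com}
Op 10: insert c.com -> 10.0.0.1 (expiry=36+6=42). clock=36
Op 11: insert a.com -> 10.0.0.4 (expiry=36+2=38). clock=36
Op 12: insert b.com -> 10.0.0.4 (expiry=36+3=39). clock=36
Op 13: insert a.com -> 10.0.0.2 (expiry=36+2=38). clock=36
Op 14: tick 4 -> clock=40. purged={a.com,b.com}
Op 15: insert b.com -> 10.0.0.3 (expiry=40+2=42). clock=40
Op 16: tick 11 -> clock=51. purged={b.com,c.com}
Op 17: tick 5 -> clock=56.
Op 18: insert c.com -> 10.0.0.3 (expiry=56+2=58). clock=56
Op 19: tick 10 -> clock=66. purged={c.com}
Op 20: insert c.com -> 10.0.0.2 (expiry=66+1=67). clock=66
Op 21: insert b.com -> 10.0.0.4 (expiry=66+1=67). clock=66
Op 22: tick 6 -> clock=72. purged={b.com,c.com}
Op 23: tick 6 -> clock=78.
Op 24: insert c.com -> 10.0.0.4 (expiry=78+1=79). clock=78
Op 25: insert b.com -> 10.0.0.3 (expiry=78+8=86). clock=78
Op 26: insert a.com -> 10.0.0.3 (expiry=78+5=83). clock=78
Op 27: insert c.com -> 10.0.0.1 (expiry=78+5=83). clock=78
Final cache (unexpired): {a.com,b.com,c.com} -> size=3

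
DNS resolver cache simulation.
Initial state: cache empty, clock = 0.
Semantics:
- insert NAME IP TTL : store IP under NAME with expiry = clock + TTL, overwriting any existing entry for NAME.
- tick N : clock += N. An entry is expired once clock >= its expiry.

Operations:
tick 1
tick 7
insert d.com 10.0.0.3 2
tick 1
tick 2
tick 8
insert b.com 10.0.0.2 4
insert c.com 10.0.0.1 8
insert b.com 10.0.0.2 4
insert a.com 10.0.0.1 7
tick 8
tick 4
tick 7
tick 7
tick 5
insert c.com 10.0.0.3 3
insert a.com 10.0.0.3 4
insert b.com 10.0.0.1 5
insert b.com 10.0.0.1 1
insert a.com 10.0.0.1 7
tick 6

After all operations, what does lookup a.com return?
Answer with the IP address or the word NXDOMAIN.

Op 1: tick 1 -> clock=1.
Op 2: tick 7 -> clock=8.
Op 3: insert d.com -> 10.0.0.3 (expiry=8+2=10). clock=8
Op 4: tick 1 -> clock=9.
Op 5: tick 2 -> clock=11. purged={d.com}
Op 6: tick 8 -> clock=19.
Op 7: insert b.com -> 10.0.0.2 (expiry=19+4=23). clock=19
Op 8: insert c.com -> 10.0.0.1 (expiry=19+8=27). clock=19
Op 9: insert b.com -> 10.0.0.2 (expiry=19+4=23). clock=19
Op 10: insert a.com -> 10.0.0.1 (expiry=19+7=26). clock=19
Op 11: tick 8 -> clock=27. purged={a.com,b.com,c.com}
Op 12: tick 4 -> clock=31.
Op 13: tick 7 -> clock=38.
Op 14: tick 7 -> clock=45.
Op 15: tick 5 -> clock=50.
Op 16: insert c.com -> 10.0.0.3 (expiry=50+3=53). clock=50
Op 17: insert a.com -> 10.0.0.3 (expiry=50+4=54). clock=50
Op 18: insert b.com -> 10.0.0.1 (expiry=50+5=55). clock=50
Op 19: insert b.com -> 10.0.0.1 (expiry=50+1=51). clock=50
Op 20: insert a.com -> 10.0.0.1 (expiry=50+7=57). clock=50
Op 21: tick 6 -> clock=56. purged={b.com,c.com}
lookup a.com: present, ip=10.0.0.1 expiry=57 > clock=56

Answer: 10.0.0.1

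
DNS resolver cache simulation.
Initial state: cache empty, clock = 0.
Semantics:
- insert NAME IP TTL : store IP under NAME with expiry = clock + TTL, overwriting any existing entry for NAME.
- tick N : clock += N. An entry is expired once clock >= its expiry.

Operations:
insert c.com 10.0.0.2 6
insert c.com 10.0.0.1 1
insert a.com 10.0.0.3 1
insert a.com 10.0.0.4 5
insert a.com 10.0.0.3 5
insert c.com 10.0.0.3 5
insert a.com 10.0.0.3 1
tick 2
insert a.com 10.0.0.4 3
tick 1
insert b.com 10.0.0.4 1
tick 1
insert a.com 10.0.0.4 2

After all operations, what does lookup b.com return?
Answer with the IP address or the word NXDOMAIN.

Answer: NXDOMAIN

Derivation:
Op 1: insert c.com -> 10.0.0.2 (expiry=0+6=6). clock=0
Op 2: insert c.com -> 10.0.0.1 (expiry=0+1=1). clock=0
Op 3: insert a.com -> 10.0.0.3 (expiry=0+1=1). clock=0
Op 4: insert a.com -> 10.0.0.4 (expiry=0+5=5). clock=0
Op 5: insert a.com -> 10.0.0.3 (expiry=0+5=5). clock=0
Op 6: insert c.com -> 10.0.0.3 (expiry=0+5=5). clock=0
Op 7: insert a.com -> 10.0.0.3 (expiry=0+1=1). clock=0
Op 8: tick 2 -> clock=2. purged={a.com}
Op 9: insert a.com -> 10.0.0.4 (expiry=2+3=5). clock=2
Op 10: tick 1 -> clock=3.
Op 11: insert b.com -> 10.0.0.4 (expiry=3+1=4). clock=3
Op 12: tick 1 -> clock=4. purged={b.com}
Op 13: insert a.com -> 10.0.0.4 (expiry=4+2=6). clock=4
lookup b.com: not in cache (expired or never inserted)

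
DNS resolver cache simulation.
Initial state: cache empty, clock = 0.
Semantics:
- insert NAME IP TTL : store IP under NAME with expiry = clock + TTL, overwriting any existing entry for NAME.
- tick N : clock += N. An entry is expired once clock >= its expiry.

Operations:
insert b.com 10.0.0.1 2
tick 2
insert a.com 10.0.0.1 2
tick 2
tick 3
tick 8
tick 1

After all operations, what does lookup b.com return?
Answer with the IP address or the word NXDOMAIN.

Op 1: insert b.com -> 10.0.0.1 (expiry=0+2=2). clock=0
Op 2: tick 2 -> clock=2. purged={b.com}
Op 3: insert a.com -> 10.0.0.1 (expiry=2+2=4). clock=2
Op 4: tick 2 -> clock=4. purged={a.com}
Op 5: tick 3 -> clock=7.
Op 6: tick 8 -> clock=15.
Op 7: tick 1 -> clock=16.
lookup b.com: not in cache (expired or never inserted)

Answer: NXDOMAIN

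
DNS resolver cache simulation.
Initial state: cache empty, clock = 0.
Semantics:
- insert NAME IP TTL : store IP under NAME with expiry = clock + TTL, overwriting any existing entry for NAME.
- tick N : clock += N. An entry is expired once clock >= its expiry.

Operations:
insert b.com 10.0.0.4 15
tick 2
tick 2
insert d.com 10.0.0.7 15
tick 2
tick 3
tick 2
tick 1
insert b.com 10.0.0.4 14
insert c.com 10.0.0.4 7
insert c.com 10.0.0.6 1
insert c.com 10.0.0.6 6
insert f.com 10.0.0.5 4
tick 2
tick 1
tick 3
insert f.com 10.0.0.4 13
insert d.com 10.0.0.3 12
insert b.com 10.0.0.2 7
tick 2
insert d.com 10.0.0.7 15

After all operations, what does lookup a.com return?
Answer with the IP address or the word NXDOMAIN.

Answer: NXDOMAIN

Derivation:
Op 1: insert b.com -> 10.0.0.4 (expiry=0+15=15). clock=0
Op 2: tick 2 -> clock=2.
Op 3: tick 2 -> clock=4.
Op 4: insert d.com -> 10.0.0.7 (expiry=4+15=19). clock=4
Op 5: tick 2 -> clock=6.
Op 6: tick 3 -> clock=9.
Op 7: tick 2 -> clock=11.
Op 8: tick 1 -> clock=12.
Op 9: insert b.com -> 10.0.0.4 (expiry=12+14=26). clock=12
Op 10: insert c.com -> 10.0.0.4 (expiry=12+7=19). clock=12
Op 11: insert c.com -> 10.0.0.6 (expiry=12+1=13). clock=12
Op 12: insert c.com -> 10.0.0.6 (expiry=12+6=18). clock=12
Op 13: insert f.com -> 10.0.0.5 (expiry=12+4=16). clock=12
Op 14: tick 2 -> clock=14.
Op 15: tick 1 -> clock=15.
Op 16: tick 3 -> clock=18. purged={c.com,f.com}
Op 17: insert f.com -> 10.0.0.4 (expiry=18+13=31). clock=18
Op 18: insert d.com -> 10.0.0.3 (expiry=18+12=30). clock=18
Op 19: insert b.com -> 10.0.0.2 (expiry=18+7=25). clock=18
Op 20: tick 2 -> clock=20.
Op 21: insert d.com -> 10.0.0.7 (expiry=20+15=35). clock=20
lookup a.com: not in cache (expired or never inserted)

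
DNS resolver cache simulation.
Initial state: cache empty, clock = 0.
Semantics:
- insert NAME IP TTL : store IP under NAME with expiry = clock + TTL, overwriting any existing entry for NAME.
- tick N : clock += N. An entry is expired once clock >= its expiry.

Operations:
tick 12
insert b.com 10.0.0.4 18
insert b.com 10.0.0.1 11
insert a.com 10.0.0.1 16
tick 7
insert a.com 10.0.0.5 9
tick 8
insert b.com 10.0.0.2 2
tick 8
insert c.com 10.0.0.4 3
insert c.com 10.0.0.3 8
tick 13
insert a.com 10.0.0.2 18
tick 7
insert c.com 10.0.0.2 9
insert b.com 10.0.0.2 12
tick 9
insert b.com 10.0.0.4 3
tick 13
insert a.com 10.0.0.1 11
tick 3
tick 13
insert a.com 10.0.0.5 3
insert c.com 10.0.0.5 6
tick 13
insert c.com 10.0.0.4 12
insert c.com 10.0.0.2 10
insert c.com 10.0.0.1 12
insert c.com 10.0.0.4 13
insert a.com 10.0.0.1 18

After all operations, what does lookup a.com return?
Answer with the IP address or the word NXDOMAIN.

Answer: 10.0.0.1

Derivation:
Op 1: tick 12 -> clock=12.
Op 2: insert b.com -> 10.0.0.4 (expiry=12+18=30). clock=12
Op 3: insert b.com -> 10.0.0.1 (expiry=12+11=23). clock=12
Op 4: insert a.com -> 10.0.0.1 (expiry=12+16=28). clock=12
Op 5: tick 7 -> clock=19.
Op 6: insert a.com -> 10.0.0.5 (expiry=19+9=28). clock=19
Op 7: tick 8 -> clock=27. purged={b.com}
Op 8: insert b.com -> 10.0.0.2 (expiry=27+2=29). clock=27
Op 9: tick 8 -> clock=35. purged={a.com,b.com}
Op 10: insert c.com -> 10.0.0.4 (expiry=35+3=38). clock=35
Op 11: insert c.com -> 10.0.0.3 (expiry=35+8=43). clock=35
Op 12: tick 13 -> clock=48. purged={c.com}
Op 13: insert a.com -> 10.0.0.2 (expiry=48+18=66). clock=48
Op 14: tick 7 -> clock=55.
Op 15: insert c.com -> 10.0.0.2 (expiry=55+9=64). clock=55
Op 16: insert b.com -> 10.0.0.2 (expiry=55+12=67). clock=55
Op 17: tick 9 -> clock=64. purged={c.com}
Op 18: insert b.com -> 10.0.0.4 (expiry=64+3=67). clock=64
Op 19: tick 13 -> clock=77. purged={a.com,b.com}
Op 20: insert a.com -> 10.0.0.1 (expiry=77+11=88). clock=77
Op 21: tick 3 -> clock=80.
Op 22: tick 13 -> clock=93. purged={a.com}
Op 23: insert a.com -> 10.0.0.5 (expiry=93+3=96). clock=93
Op 24: insert c.com -> 10.0.0.5 (expiry=93+6=99). clock=93
Op 25: tick 13 -> clock=106. purged={a.com,c.com}
Op 26: insert c.com -> 10.0.0.4 (expiry=106+12=118). clock=106
Op 27: insert c.com -> 10.0.0.2 (expiry=106+10=116). clock=106
Op 28: insert c.com -> 10.0.0.1 (expiry=106+12=118). clock=106
Op 29: insert c.com -> 10.0.0.4 (expiry=106+13=119). clock=106
Op 30: insert a.com -> 10.0.0.1 (expiry=106+18=124). clock=106
lookup a.com: present, ip=10.0.0.1 expiry=124 > clock=106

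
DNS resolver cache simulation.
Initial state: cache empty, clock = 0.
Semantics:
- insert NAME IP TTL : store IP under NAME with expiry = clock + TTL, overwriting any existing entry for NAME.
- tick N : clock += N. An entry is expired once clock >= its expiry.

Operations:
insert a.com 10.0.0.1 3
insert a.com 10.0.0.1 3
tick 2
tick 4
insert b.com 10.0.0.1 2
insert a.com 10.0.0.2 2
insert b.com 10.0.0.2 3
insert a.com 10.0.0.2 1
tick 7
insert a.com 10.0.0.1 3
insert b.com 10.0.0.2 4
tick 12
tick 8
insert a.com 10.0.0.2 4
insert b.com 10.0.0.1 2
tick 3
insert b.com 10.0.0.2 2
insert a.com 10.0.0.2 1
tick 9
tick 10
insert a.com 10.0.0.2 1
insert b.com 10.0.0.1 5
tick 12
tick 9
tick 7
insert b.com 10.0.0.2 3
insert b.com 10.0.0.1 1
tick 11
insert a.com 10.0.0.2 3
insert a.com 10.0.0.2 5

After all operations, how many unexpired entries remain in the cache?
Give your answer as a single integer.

Answer: 1

Derivation:
Op 1: insert a.com -> 10.0.0.1 (expiry=0+3=3). clock=0
Op 2: insert a.com -> 10.0.0.1 (expiry=0+3=3). clock=0
Op 3: tick 2 -> clock=2.
Op 4: tick 4 -> clock=6. purged={a.com}
Op 5: insert b.com -> 10.0.0.1 (expiry=6+2=8). clock=6
Op 6: insert a.com -> 10.0.0.2 (expiry=6+2=8). clock=6
Op 7: insert b.com -> 10.0.0.2 (expiry=6+3=9). clock=6
Op 8: insert a.com -> 10.0.0.2 (expiry=6+1=7). clock=6
Op 9: tick 7 -> clock=13. purged={a.com,b.com}
Op 10: insert a.com -> 10.0.0.1 (expiry=13+3=16). clock=13
Op 11: insert b.com -> 10.0.0.2 (expiry=13+4=17). clock=13
Op 12: tick 12 -> clock=25. purged={a.com,b.com}
Op 13: tick 8 -> clock=33.
Op 14: insert a.com -> 10.0.0.2 (expiry=33+4=37). clock=33
Op 15: insert b.com -> 10.0.0.1 (expiry=33+2=35). clock=33
Op 16: tick 3 -> clock=36. purged={b.com}
Op 17: insert b.com -> 10.0.0.2 (expiry=36+2=38). clock=36
Op 18: insert a.com -> 10.0.0.2 (expiry=36+1=37). clock=36
Op 19: tick 9 -> clock=45. purged={a.com,b.com}
Op 20: tick 10 -> clock=55.
Op 21: insert a.com -> 10.0.0.2 (expiry=55+1=56). clock=55
Op 22: insert b.com -> 10.0.0.1 (expiry=55+5=60). clock=55
Op 23: tick 12 -> clock=67. purged={a.com,b.com}
Op 24: tick 9 -> clock=76.
Op 25: tick 7 -> clock=83.
Op 26: insert b.com -> 10.0.0.2 (expiry=83+3=86). clock=83
Op 27: insert b.com -> 10.0.0.1 (expiry=83+1=84). clock=83
Op 28: tick 11 -> clock=94. purged={b.com}
Op 29: insert a.com -> 10.0.0.2 (expiry=94+3=97). clock=94
Op 30: insert a.com -> 10.0.0.2 (expiry=94+5=99). clock=94
Final cache (unexpired): {a.com} -> size=1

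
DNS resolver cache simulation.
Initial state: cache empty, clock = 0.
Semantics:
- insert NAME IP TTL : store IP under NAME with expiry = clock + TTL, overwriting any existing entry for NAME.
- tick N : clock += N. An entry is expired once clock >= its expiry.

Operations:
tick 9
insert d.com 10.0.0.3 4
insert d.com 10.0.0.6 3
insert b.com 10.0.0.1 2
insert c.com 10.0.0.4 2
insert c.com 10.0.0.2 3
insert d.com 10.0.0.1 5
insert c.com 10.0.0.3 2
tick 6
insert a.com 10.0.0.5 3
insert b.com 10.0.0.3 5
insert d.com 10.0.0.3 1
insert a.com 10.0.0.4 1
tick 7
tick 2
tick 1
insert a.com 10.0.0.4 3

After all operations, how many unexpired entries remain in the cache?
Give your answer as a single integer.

Answer: 1

Derivation:
Op 1: tick 9 -> clock=9.
Op 2: insert d.com -> 10.0.0.3 (expiry=9+4=13). clock=9
Op 3: insert d.com -> 10.0.0.6 (expiry=9+3=12). clock=9
Op 4: insert b.com -> 10.0.0.1 (expiry=9+2=11). clock=9
Op 5: insert c.com -> 10.0.0.4 (expiry=9+2=11). clock=9
Op 6: insert c.com -> 10.0.0.2 (expiry=9+3=12). clock=9
Op 7: insert d.com -> 10.0.0.1 (expiry=9+5=14). clock=9
Op 8: insert c.com -> 10.0.0.3 (expiry=9+2=11). clock=9
Op 9: tick 6 -> clock=15. purged={b.com,c.com,d.com}
Op 10: insert a.com -> 10.0.0.5 (expiry=15+3=18). clock=15
Op 11: insert b.com -> 10.0.0.3 (expiry=15+5=20). clock=15
Op 12: insert d.com -> 10.0.0.3 (expiry=15+1=16). clock=15
Op 13: insert a.com -> 10.0.0.4 (expiry=15+1=16). clock=15
Op 14: tick 7 -> clock=22. purged={a.com,b.com,d.com}
Op 15: tick 2 -> clock=24.
Op 16: tick 1 -> clock=25.
Op 17: insert a.com -> 10.0.0.4 (expiry=25+3=28). clock=25
Final cache (unexpired): {a.com} -> size=1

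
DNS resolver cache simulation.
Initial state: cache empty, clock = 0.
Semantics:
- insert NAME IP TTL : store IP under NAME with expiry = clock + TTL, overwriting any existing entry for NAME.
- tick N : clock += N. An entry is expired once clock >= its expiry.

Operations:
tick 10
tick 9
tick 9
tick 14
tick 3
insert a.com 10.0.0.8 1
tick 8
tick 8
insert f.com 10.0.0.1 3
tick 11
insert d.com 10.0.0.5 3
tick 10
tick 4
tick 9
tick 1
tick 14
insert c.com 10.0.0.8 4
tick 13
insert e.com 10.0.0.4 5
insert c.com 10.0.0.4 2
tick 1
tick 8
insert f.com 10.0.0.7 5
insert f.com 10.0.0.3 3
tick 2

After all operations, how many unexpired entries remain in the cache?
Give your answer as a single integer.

Answer: 1

Derivation:
Op 1: tick 10 -> clock=10.
Op 2: tick 9 -> clock=19.
Op 3: tick 9 -> clock=28.
Op 4: tick 14 -> clock=42.
Op 5: tick 3 -> clock=45.
Op 6: insert a.com -> 10.0.0.8 (expiry=45+1=46). clock=45
Op 7: tick 8 -> clock=53. purged={a.com}
Op 8: tick 8 -> clock=61.
Op 9: insert f.com -> 10.0.0.1 (expiry=61+3=64). clock=61
Op 10: tick 11 -> clock=72. purged={f.com}
Op 11: insert d.com -> 10.0.0.5 (expiry=72+3=75). clock=72
Op 12: tick 10 -> clock=82. purged={d.com}
Op 13: tick 4 -> clock=86.
Op 14: tick 9 -> clock=95.
Op 15: tick 1 -> clock=96.
Op 16: tick 14 -> clock=110.
Op 17: insert c.com -> 10.0.0.8 (expiry=110+4=114). clock=110
Op 18: tick 13 -> clock=123. purged={c.com}
Op 19: insert e.com -> 10.0.0.4 (expiry=123+5=128). clock=123
Op 20: insert c.com -> 10.0.0.4 (expiry=123+2=125). clock=123
Op 21: tick 1 -> clock=124.
Op 22: tick 8 -> clock=132. purged={c.com,e.com}
Op 23: insert f.com -> 10.0.0.7 (expiry=132+5=137). clock=132
Op 24: insert f.com -> 10.0.0.3 (expiry=132+3=135). clock=132
Op 25: tick 2 -> clock=134.
Final cache (unexpired): {f.com} -> size=1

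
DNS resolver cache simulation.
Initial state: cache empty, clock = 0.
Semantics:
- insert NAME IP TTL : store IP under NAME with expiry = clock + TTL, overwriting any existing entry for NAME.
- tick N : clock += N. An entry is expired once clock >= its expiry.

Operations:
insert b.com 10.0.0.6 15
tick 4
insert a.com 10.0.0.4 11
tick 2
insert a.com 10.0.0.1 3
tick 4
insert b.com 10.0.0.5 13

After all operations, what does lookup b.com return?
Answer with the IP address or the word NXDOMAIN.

Op 1: insert b.com -> 10.0.0.6 (expiry=0+15=15). clock=0
Op 2: tick 4 -> clock=4.
Op 3: insert a.com -> 10.0.0.4 (expiry=4+11=15). clock=4
Op 4: tick 2 -> clock=6.
Op 5: insert a.com -> 10.0.0.1 (expiry=6+3=9). clock=6
Op 6: tick 4 -> clock=10. purged={a.com}
Op 7: insert b.com -> 10.0.0.5 (expiry=10+13=23). clock=10
lookup b.com: present, ip=10.0.0.5 expiry=23 > clock=10

Answer: 10.0.0.5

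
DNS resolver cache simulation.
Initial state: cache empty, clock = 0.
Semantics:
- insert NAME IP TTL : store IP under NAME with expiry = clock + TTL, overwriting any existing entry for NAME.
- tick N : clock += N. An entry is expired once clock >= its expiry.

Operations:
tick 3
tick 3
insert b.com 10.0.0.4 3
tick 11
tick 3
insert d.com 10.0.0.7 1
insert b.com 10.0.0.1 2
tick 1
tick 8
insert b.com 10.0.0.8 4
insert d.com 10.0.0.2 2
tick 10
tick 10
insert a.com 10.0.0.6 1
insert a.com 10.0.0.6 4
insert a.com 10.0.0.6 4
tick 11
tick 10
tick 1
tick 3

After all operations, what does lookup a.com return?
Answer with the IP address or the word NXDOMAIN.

Op 1: tick 3 -> clock=3.
Op 2: tick 3 -> clock=6.
Op 3: insert b.com -> 10.0.0.4 (expiry=6+3=9). clock=6
Op 4: tick 11 -> clock=17. purged={b.com}
Op 5: tick 3 -> clock=20.
Op 6: insert d.com -> 10.0.0.7 (expiry=20+1=21). clock=20
Op 7: insert b.com -> 10.0.0.1 (expiry=20+2=22). clock=20
Op 8: tick 1 -> clock=21. purged={d.com}
Op 9: tick 8 -> clock=29. purged={b.com}
Op 10: insert b.com -> 10.0.0.8 (expiry=29+4=33). clock=29
Op 11: insert d.com -> 10.0.0.2 (expiry=29+2=31). clock=29
Op 12: tick 10 -> clock=39. purged={b.com,d.com}
Op 13: tick 10 -> clock=49.
Op 14: insert a.com -> 10.0.0.6 (expiry=49+1=50). clock=49
Op 15: insert a.com -> 10.0.0.6 (expiry=49+4=53). clock=49
Op 16: insert a.com -> 10.0.0.6 (expiry=49+4=53). clock=49
Op 17: tick 11 -> clock=60. purged={a.com}
Op 18: tick 10 -> clock=70.
Op 19: tick 1 -> clock=71.
Op 20: tick 3 -> clock=74.
lookup a.com: not in cache (expired or never inserted)

Answer: NXDOMAIN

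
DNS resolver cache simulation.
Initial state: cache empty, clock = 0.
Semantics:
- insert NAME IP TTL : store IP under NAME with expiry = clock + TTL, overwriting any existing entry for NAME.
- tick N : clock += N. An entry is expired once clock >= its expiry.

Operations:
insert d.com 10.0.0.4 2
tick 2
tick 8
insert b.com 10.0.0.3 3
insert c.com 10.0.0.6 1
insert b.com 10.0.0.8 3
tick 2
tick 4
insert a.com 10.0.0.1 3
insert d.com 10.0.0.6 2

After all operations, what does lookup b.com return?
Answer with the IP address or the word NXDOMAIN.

Answer: NXDOMAIN

Derivation:
Op 1: insert d.com -> 10.0.0.4 (expiry=0+2=2). clock=0
Op 2: tick 2 -> clock=2. purged={d.com}
Op 3: tick 8 -> clock=10.
Op 4: insert b.com -> 10.0.0.3 (expiry=10+3=13). clock=10
Op 5: insert c.com -> 10.0.0.6 (expiry=10+1=11). clock=10
Op 6: insert b.com -> 10.0.0.8 (expiry=10+3=13). clock=10
Op 7: tick 2 -> clock=12. purged={c.com}
Op 8: tick 4 -> clock=16. purged={b.com}
Op 9: insert a.com -> 10.0.0.1 (expiry=16+3=19). clock=16
Op 10: insert d.com -> 10.0.0.6 (expiry=16+2=18). clock=16
lookup b.com: not in cache (expired or never inserted)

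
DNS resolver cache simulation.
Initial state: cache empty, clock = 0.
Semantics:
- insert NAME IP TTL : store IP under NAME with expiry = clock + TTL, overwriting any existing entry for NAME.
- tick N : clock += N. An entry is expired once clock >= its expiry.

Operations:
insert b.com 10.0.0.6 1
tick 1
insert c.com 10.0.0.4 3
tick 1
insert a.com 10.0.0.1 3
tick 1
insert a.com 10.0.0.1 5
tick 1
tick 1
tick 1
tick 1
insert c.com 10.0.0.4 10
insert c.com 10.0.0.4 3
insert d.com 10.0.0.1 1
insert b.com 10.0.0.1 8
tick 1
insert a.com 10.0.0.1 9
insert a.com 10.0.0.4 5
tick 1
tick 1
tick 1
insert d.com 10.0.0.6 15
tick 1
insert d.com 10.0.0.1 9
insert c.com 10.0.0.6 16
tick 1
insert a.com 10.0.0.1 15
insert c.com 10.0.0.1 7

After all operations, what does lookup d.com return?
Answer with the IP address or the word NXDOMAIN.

Answer: 10.0.0.1

Derivation:
Op 1: insert b.com -> 10.0.0.6 (expiry=0+1=1). clock=0
Op 2: tick 1 -> clock=1. purged={b.com}
Op 3: insert c.com -> 10.0.0.4 (expiry=1+3=4). clock=1
Op 4: tick 1 -> clock=2.
Op 5: insert a.com -> 10.0.0.1 (expiry=2+3=5). clock=2
Op 6: tick 1 -> clock=3.
Op 7: insert a.com -> 10.0.0.1 (expiry=3+5=8). clock=3
Op 8: tick 1 -> clock=4. purged={c.com}
Op 9: tick 1 -> clock=5.
Op 10: tick 1 -> clock=6.
Op 11: tick 1 -> clock=7.
Op 12: insert c.com -> 10.0.0.4 (expiry=7+10=17). clock=7
Op 13: insert c.com -> 10.0.0.4 (expiry=7+3=10). clock=7
Op 14: insert d.com -> 10.0.0.1 (expiry=7+1=8). clock=7
Op 15: insert b.com -> 10.0.0.1 (expiry=7+8=15). clock=7
Op 16: tick 1 -> clock=8. purged={a.com,d.com}
Op 17: insert a.com -> 10.0.0.1 (expiry=8+9=17). clock=8
Op 18: insert a.com -> 10.0.0.4 (expiry=8+5=13). clock=8
Op 19: tick 1 -> clock=9.
Op 20: tick 1 -> clock=10. purged={c.com}
Op 21: tick 1 -> clock=11.
Op 22: insert d.com -> 10.0.0.6 (expiry=11+15=26). clock=11
Op 23: tick 1 -> clock=12.
Op 24: insert d.com -> 10.0.0.1 (expiry=12+9=21). clock=12
Op 25: insert c.com -> 10.0.0.6 (expiry=12+16=28). clock=12
Op 26: tick 1 -> clock=13. purged={a.com}
Op 27: insert a.com -> 10.0.0.1 (expiry=13+15=28). clock=13
Op 28: insert c.com -> 10.0.0.1 (expiry=13+7=20). clock=13
lookup d.com: present, ip=10.0.0.1 expiry=21 > clock=13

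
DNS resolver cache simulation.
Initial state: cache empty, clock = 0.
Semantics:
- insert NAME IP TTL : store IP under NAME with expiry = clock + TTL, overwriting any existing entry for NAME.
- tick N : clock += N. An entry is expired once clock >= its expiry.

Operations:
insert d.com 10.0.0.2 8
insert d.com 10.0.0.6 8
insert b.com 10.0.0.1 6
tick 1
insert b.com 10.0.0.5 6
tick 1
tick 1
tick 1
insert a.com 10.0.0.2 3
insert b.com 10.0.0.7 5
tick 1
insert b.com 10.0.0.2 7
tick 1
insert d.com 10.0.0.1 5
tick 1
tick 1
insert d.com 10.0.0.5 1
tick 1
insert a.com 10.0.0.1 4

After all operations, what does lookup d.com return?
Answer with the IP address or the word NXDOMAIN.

Answer: NXDOMAIN

Derivation:
Op 1: insert d.com -> 10.0.0.2 (expiry=0+8=8). clock=0
Op 2: insert d.com -> 10.0.0.6 (expiry=0+8=8). clock=0
Op 3: insert b.com -> 10.0.0.1 (expiry=0+6=6). clock=0
Op 4: tick 1 -> clock=1.
Op 5: insert b.com -> 10.0.0.5 (expiry=1+6=7). clock=1
Op 6: tick 1 -> clock=2.
Op 7: tick 1 -> clock=3.
Op 8: tick 1 -> clock=4.
Op 9: insert a.com -> 10.0.0.2 (expiry=4+3=7). clock=4
Op 10: insert b.com -> 10.0.0.7 (expiry=4+5=9). clock=4
Op 11: tick 1 -> clock=5.
Op 12: insert b.com -> 10.0.0.2 (expiry=5+7=12). clock=5
Op 13: tick 1 -> clock=6.
Op 14: insert d.com -> 10.0.0.1 (expiry=6+5=11). clock=6
Op 15: tick 1 -> clock=7. purged={a.com}
Op 16: tick 1 -> clock=8.
Op 17: insert d.com -> 10.0.0.5 (expiry=8+1=9). clock=8
Op 18: tick 1 -> clock=9. purged={d.com}
Op 19: insert a.com -> 10.0.0.1 (expiry=9+4=13). clock=9
lookup d.com: not in cache (expired or never inserted)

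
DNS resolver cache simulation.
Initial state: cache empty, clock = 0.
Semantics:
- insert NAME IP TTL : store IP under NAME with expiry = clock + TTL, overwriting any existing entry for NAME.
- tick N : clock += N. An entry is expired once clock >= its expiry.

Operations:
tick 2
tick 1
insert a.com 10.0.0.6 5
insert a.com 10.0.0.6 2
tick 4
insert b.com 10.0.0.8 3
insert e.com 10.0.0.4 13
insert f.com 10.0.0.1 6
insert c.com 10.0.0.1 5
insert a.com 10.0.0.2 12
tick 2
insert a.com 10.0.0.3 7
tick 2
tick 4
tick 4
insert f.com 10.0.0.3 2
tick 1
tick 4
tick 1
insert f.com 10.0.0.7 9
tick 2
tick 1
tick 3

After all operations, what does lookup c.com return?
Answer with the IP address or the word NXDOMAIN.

Answer: NXDOMAIN

Derivation:
Op 1: tick 2 -> clock=2.
Op 2: tick 1 -> clock=3.
Op 3: insert a.com -> 10.0.0.6 (expiry=3+5=8). clock=3
Op 4: insert a.com -> 10.0.0.6 (expiry=3+2=5). clock=3
Op 5: tick 4 -> clock=7. purged={a.com}
Op 6: insert b.com -> 10.0.0.8 (expiry=7+3=10). clock=7
Op 7: insert e.com -> 10.0.0.4 (expiry=7+13=20). clock=7
Op 8: insert f.com -> 10.0.0.1 (expiry=7+6=13). clock=7
Op 9: insert c.com -> 10.0.0.1 (expiry=7+5=12). clock=7
Op 10: insert a.com -> 10.0.0.2 (expiry=7+12=19). clock=7
Op 11: tick 2 -> clock=9.
Op 12: insert a.com -> 10.0.0.3 (expiry=9+7=16). clock=9
Op 13: tick 2 -> clock=11. purged={b.com}
Op 14: tick 4 -> clock=15. purged={c.com,f.com}
Op 15: tick 4 -> clock=19. purged={a.com}
Op 16: insert f.com -> 10.0.0.3 (expiry=19+2=21). clock=19
Op 17: tick 1 -> clock=20. purged={e.com}
Op 18: tick 4 -> clock=24. purged={f.com}
Op 19: tick 1 -> clock=25.
Op 20: insert f.com -> 10.0.0.7 (expiry=25+9=34). clock=25
Op 21: tick 2 -> clock=27.
Op 22: tick 1 -> clock=28.
Op 23: tick 3 -> clock=31.
lookup c.com: not in cache (expired or never inserted)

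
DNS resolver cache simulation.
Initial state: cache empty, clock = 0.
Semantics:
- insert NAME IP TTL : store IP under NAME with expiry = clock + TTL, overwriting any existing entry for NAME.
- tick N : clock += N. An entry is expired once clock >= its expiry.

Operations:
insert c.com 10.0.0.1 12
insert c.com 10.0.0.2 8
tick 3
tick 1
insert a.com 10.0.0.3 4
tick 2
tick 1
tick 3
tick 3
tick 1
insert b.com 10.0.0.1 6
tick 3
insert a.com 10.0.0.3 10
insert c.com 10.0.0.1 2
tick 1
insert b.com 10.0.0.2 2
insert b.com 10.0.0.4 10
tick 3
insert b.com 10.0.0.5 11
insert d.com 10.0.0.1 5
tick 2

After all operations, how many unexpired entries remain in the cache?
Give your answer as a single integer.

Answer: 3

Derivation:
Op 1: insert c.com -> 10.0.0.1 (expiry=0+12=12). clock=0
Op 2: insert c.com -> 10.0.0.2 (expiry=0+8=8). clock=0
Op 3: tick 3 -> clock=3.
Op 4: tick 1 -> clock=4.
Op 5: insert a.com -> 10.0.0.3 (expiry=4+4=8). clock=4
Op 6: tick 2 -> clock=6.
Op 7: tick 1 -> clock=7.
Op 8: tick 3 -> clock=10. purged={a.com,c.com}
Op 9: tick 3 -> clock=13.
Op 10: tick 1 -> clock=14.
Op 11: insert b.com -> 10.0.0.1 (expiry=14+6=20). clock=14
Op 12: tick 3 -> clock=17.
Op 13: insert a.com -> 10.0.0.3 (expiry=17+10=27). clock=17
Op 14: insert c.com -> 10.0.0.1 (expiry=17+2=19). clock=17
Op 15: tick 1 -> clock=18.
Op 16: insert b.com -> 10.0.0.2 (expiry=18+2=20). clock=18
Op 17: insert b.com -> 10.0.0.4 (expiry=18+10=28). clock=18
Op 18: tick 3 -> clock=21. purged={c.com}
Op 19: insert b.com -> 10.0.0.5 (expiry=21+11=32). clock=21
Op 20: insert d.com -> 10.0.0.1 (expiry=21+5=26). clock=21
Op 21: tick 2 -> clock=23.
Final cache (unexpired): {a.com,b.com,d.com} -> size=3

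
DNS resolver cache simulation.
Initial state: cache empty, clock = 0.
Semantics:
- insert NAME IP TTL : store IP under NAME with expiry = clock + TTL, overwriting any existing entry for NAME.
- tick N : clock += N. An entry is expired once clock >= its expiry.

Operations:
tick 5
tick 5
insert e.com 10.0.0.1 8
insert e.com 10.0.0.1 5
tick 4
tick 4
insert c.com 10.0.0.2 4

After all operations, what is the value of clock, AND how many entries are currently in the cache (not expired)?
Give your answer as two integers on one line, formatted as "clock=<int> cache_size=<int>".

Answer: clock=18 cache_size=1

Derivation:
Op 1: tick 5 -> clock=5.
Op 2: tick 5 -> clock=10.
Op 3: insert e.com -> 10.0.0.1 (expiry=10+8=18). clock=10
Op 4: insert e.com -> 10.0.0.1 (expiry=10+5=15). clock=10
Op 5: tick 4 -> clock=14.
Op 6: tick 4 -> clock=18. purged={e.com}
Op 7: insert c.com -> 10.0.0.2 (expiry=18+4=22). clock=18
Final clock = 18
Final cache (unexpired): {c.com} -> size=1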